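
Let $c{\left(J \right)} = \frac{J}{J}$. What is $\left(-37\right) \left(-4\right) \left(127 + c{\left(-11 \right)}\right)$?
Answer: $18944$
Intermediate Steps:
$c{\left(J \right)} = 1$
$\left(-37\right) \left(-4\right) \left(127 + c{\left(-11 \right)}\right) = \left(-37\right) \left(-4\right) \left(127 + 1\right) = 148 \cdot 128 = 18944$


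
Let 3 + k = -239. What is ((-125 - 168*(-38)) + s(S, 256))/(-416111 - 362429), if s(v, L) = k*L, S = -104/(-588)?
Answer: 671/9380 ≈ 0.071535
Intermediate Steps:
k = -242 (k = -3 - 239 = -242)
S = 26/147 (S = -104*(-1/588) = 26/147 ≈ 0.17687)
s(v, L) = -242*L
((-125 - 168*(-38)) + s(S, 256))/(-416111 - 362429) = ((-125 - 168*(-38)) - 242*256)/(-416111 - 362429) = ((-125 + 6384) - 61952)/(-778540) = (6259 - 61952)*(-1/778540) = -55693*(-1/778540) = 671/9380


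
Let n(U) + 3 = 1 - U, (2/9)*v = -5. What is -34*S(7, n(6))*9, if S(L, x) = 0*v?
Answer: 0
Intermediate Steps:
v = -45/2 (v = (9/2)*(-5) = -45/2 ≈ -22.500)
n(U) = -2 - U (n(U) = -3 + (1 - U) = -2 - U)
S(L, x) = 0 (S(L, x) = 0*(-45/2) = 0)
-34*S(7, n(6))*9 = -34*0*9 = 0*9 = 0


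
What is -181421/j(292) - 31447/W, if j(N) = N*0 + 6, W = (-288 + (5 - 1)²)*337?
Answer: -8314792931/274992 ≈ -30237.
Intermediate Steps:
W = -91664 (W = (-288 + 4²)*337 = (-288 + 16)*337 = -272*337 = -91664)
j(N) = 6 (j(N) = 0 + 6 = 6)
-181421/j(292) - 31447/W = -181421/6 - 31447/(-91664) = -181421*⅙ - 31447*(-1/91664) = -181421/6 + 31447/91664 = -8314792931/274992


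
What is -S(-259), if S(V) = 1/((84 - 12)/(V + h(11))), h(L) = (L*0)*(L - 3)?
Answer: 259/72 ≈ 3.5972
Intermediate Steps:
h(L) = 0 (h(L) = 0*(-3 + L) = 0)
S(V) = V/72 (S(V) = 1/((84 - 12)/(V + 0)) = 1/(72/V) = V/72)
-S(-259) = -(-259)/72 = -1*(-259/72) = 259/72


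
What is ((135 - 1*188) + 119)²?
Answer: 4356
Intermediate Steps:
((135 - 1*188) + 119)² = ((135 - 188) + 119)² = (-53 + 119)² = 66² = 4356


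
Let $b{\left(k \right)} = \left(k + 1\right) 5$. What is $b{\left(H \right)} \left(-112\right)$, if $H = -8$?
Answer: $3920$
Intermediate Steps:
$b{\left(k \right)} = 5 + 5 k$ ($b{\left(k \right)} = \left(1 + k\right) 5 = 5 + 5 k$)
$b{\left(H \right)} \left(-112\right) = \left(5 + 5 \left(-8\right)\right) \left(-112\right) = \left(5 - 40\right) \left(-112\right) = \left(-35\right) \left(-112\right) = 3920$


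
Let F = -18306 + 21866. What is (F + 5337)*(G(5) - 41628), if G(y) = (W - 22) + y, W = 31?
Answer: -370239758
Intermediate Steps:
G(y) = 9 + y (G(y) = (31 - 22) + y = 9 + y)
F = 3560
(F + 5337)*(G(5) - 41628) = (3560 + 5337)*((9 + 5) - 41628) = 8897*(14 - 41628) = 8897*(-41614) = -370239758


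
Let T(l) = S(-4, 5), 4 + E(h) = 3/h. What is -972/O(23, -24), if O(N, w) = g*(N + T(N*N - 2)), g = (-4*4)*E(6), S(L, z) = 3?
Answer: -243/364 ≈ -0.66758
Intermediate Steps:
E(h) = -4 + 3/h
g = 56 (g = (-4*4)*(-4 + 3/6) = -16*(-4 + 3*(1/6)) = -16*(-4 + 1/2) = -16*(-7/2) = 56)
T(l) = 3
O(N, w) = 168 + 56*N (O(N, w) = 56*(N + 3) = 56*(3 + N) = 168 + 56*N)
-972/O(23, -24) = -972/(168 + 56*23) = -972/(168 + 1288) = -972/1456 = -972*1/1456 = -243/364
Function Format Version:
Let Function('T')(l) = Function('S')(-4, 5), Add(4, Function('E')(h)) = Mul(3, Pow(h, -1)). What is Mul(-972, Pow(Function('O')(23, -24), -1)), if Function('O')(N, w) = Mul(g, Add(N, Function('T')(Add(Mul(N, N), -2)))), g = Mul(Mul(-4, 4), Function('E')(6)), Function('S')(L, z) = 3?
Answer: Rational(-243, 364) ≈ -0.66758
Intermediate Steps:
Function('E')(h) = Add(-4, Mul(3, Pow(h, -1)))
g = 56 (g = Mul(Mul(-4, 4), Add(-4, Mul(3, Pow(6, -1)))) = Mul(-16, Add(-4, Mul(3, Rational(1, 6)))) = Mul(-16, Add(-4, Rational(1, 2))) = Mul(-16, Rational(-7, 2)) = 56)
Function('T')(l) = 3
Function('O')(N, w) = Add(168, Mul(56, N)) (Function('O')(N, w) = Mul(56, Add(N, 3)) = Mul(56, Add(3, N)) = Add(168, Mul(56, N)))
Mul(-972, Pow(Function('O')(23, -24), -1)) = Mul(-972, Pow(Add(168, Mul(56, 23)), -1)) = Mul(-972, Pow(Add(168, 1288), -1)) = Mul(-972, Pow(1456, -1)) = Mul(-972, Rational(1, 1456)) = Rational(-243, 364)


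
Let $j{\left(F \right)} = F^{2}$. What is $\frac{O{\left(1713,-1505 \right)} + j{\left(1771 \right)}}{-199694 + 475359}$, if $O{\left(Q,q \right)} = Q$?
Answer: $\frac{3138154}{275665} \approx 11.384$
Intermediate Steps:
$\frac{O{\left(1713,-1505 \right)} + j{\left(1771 \right)}}{-199694 + 475359} = \frac{1713 + 1771^{2}}{-199694 + 475359} = \frac{1713 + 3136441}{275665} = 3138154 \cdot \frac{1}{275665} = \frac{3138154}{275665}$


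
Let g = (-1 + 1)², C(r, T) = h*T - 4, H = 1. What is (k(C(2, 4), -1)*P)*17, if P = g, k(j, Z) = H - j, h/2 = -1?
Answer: 0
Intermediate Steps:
h = -2 (h = 2*(-1) = -2)
C(r, T) = -4 - 2*T (C(r, T) = -2*T - 4 = -4 - 2*T)
k(j, Z) = 1 - j
g = 0 (g = 0² = 0)
P = 0
(k(C(2, 4), -1)*P)*17 = ((1 - (-4 - 2*4))*0)*17 = ((1 - (-4 - 8))*0)*17 = ((1 - 1*(-12))*0)*17 = ((1 + 12)*0)*17 = (13*0)*17 = 0*17 = 0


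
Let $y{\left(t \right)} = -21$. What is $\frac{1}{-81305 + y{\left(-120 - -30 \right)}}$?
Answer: $- \frac{1}{81326} \approx -1.2296 \cdot 10^{-5}$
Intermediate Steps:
$\frac{1}{-81305 + y{\left(-120 - -30 \right)}} = \frac{1}{-81305 - 21} = \frac{1}{-81326} = - \frac{1}{81326}$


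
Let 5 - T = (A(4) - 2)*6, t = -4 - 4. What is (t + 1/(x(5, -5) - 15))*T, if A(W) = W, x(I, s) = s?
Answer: 1127/20 ≈ 56.350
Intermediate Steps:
t = -8
T = -7 (T = 5 - (4 - 2)*6 = 5 - 2*6 = 5 - 1*12 = 5 - 12 = -7)
(t + 1/(x(5, -5) - 15))*T = (-8 + 1/(-5 - 15))*(-7) = (-8 + 1/(-20))*(-7) = (-8 - 1/20)*(-7) = -161/20*(-7) = 1127/20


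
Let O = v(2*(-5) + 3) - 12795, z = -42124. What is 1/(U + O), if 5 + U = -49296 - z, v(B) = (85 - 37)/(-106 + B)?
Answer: -113/2256884 ≈ -5.0069e-5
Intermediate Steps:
v(B) = 48/(-106 + B)
U = -7177 (U = -5 + (-49296 - 1*(-42124)) = -5 + (-49296 + 42124) = -5 - 7172 = -7177)
O = -1445883/113 (O = 48/(-106 + (2*(-5) + 3)) - 12795 = 48/(-106 + (-10 + 3)) - 12795 = 48/(-106 - 7) - 12795 = 48/(-113) - 12795 = 48*(-1/113) - 12795 = -48/113 - 12795 = -1445883/113 ≈ -12795.)
1/(U + O) = 1/(-7177 - 1445883/113) = 1/(-2256884/113) = -113/2256884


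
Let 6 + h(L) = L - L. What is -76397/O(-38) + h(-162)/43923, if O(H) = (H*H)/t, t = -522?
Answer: 291935931053/10570802 ≈ 27617.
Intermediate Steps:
O(H) = -H²/522 (O(H) = (H*H)/(-522) = H²*(-1/522) = -H²/522)
h(L) = -6 (h(L) = -6 + (L - L) = -6 + 0 = -6)
-76397/O(-38) + h(-162)/43923 = -76397/((-1/522*(-38)²)) - 6/43923 = -76397/((-1/522*1444)) - 6*1/43923 = -76397/(-722/261) - 2/14641 = -76397*(-261/722) - 2/14641 = 19939617/722 - 2/14641 = 291935931053/10570802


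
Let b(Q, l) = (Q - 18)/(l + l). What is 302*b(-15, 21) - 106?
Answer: -2403/7 ≈ -343.29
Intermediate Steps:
b(Q, l) = (-18 + Q)/(2*l) (b(Q, l) = (-18 + Q)/((2*l)) = (-18 + Q)*(1/(2*l)) = (-18 + Q)/(2*l))
302*b(-15, 21) - 106 = 302*((½)*(-18 - 15)/21) - 106 = 302*((½)*(1/21)*(-33)) - 106 = 302*(-11/14) - 106 = -1661/7 - 106 = -2403/7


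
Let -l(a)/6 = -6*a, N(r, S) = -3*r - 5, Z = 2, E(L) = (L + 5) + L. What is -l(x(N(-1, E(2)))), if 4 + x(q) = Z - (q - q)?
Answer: 72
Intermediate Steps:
E(L) = 5 + 2*L (E(L) = (5 + L) + L = 5 + 2*L)
N(r, S) = -5 - 3*r
x(q) = -2 (x(q) = -4 + (2 - (q - q)) = -4 + (2 - 1*0) = -4 + (2 + 0) = -4 + 2 = -2)
l(a) = 36*a (l(a) = -(-36)*a = 36*a)
-l(x(N(-1, E(2)))) = -36*(-2) = -1*(-72) = 72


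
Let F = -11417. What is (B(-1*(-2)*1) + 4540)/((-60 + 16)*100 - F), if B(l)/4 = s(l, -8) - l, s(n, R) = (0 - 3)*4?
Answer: 4484/7017 ≈ 0.63902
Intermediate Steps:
s(n, R) = -12 (s(n, R) = -3*4 = -12)
B(l) = -48 - 4*l (B(l) = 4*(-12 - l) = -48 - 4*l)
(B(-1*(-2)*1) + 4540)/((-60 + 16)*100 - F) = ((-48 - 4*(-1*(-2))) + 4540)/((-60 + 16)*100 - 1*(-11417)) = ((-48 - 8) + 4540)/(-44*100 + 11417) = ((-48 - 4*2) + 4540)/(-4400 + 11417) = ((-48 - 8) + 4540)/7017 = (-56 + 4540)*(1/7017) = 4484*(1/7017) = 4484/7017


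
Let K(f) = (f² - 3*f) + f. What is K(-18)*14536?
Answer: 5232960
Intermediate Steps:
K(f) = f² - 2*f
K(-18)*14536 = -18*(-2 - 18)*14536 = -18*(-20)*14536 = 360*14536 = 5232960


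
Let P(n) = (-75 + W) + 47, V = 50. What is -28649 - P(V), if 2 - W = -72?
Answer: -28695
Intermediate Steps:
W = 74 (W = 2 - 1*(-72) = 2 + 72 = 74)
P(n) = 46 (P(n) = (-75 + 74) + 47 = -1 + 47 = 46)
-28649 - P(V) = -28649 - 1*46 = -28649 - 46 = -28695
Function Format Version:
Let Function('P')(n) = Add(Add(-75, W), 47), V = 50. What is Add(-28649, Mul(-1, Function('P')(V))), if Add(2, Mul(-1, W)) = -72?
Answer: -28695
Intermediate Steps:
W = 74 (W = Add(2, Mul(-1, -72)) = Add(2, 72) = 74)
Function('P')(n) = 46 (Function('P')(n) = Add(Add(-75, 74), 47) = Add(-1, 47) = 46)
Add(-28649, Mul(-1, Function('P')(V))) = Add(-28649, Mul(-1, 46)) = Add(-28649, -46) = -28695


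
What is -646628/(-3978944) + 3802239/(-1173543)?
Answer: -171072027293/55588831888 ≈ -3.0775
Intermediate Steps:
-646628/(-3978944) + 3802239/(-1173543) = -646628*(-1/3978944) + 3802239*(-1/1173543) = 161657/994736 - 181059/55883 = -171072027293/55588831888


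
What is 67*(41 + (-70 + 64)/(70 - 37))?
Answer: 30083/11 ≈ 2734.8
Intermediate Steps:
67*(41 + (-70 + 64)/(70 - 37)) = 67*(41 - 6/33) = 67*(41 - 6*1/33) = 67*(41 - 2/11) = 67*(449/11) = 30083/11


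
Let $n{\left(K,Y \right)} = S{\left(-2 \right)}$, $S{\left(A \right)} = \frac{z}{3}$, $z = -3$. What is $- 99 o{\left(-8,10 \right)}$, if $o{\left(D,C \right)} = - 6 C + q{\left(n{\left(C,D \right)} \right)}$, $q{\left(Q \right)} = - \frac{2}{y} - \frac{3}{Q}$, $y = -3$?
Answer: $5577$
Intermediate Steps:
$S{\left(A \right)} = -1$ ($S{\left(A \right)} = - \frac{3}{3} = \left(-3\right) \frac{1}{3} = -1$)
$n{\left(K,Y \right)} = -1$
$q{\left(Q \right)} = \frac{2}{3} - \frac{3}{Q}$ ($q{\left(Q \right)} = - \frac{2}{-3} - \frac{3}{Q} = \left(-2\right) \left(- \frac{1}{3}\right) - \frac{3}{Q} = \frac{2}{3} - \frac{3}{Q}$)
$o{\left(D,C \right)} = \frac{11}{3} - 6 C$ ($o{\left(D,C \right)} = - 6 C - \left(- \frac{2}{3} + \frac{3}{-1}\right) = - 6 C + \left(\frac{2}{3} - -3\right) = - 6 C + \left(\frac{2}{3} + 3\right) = - 6 C + \frac{11}{3} = \frac{11}{3} - 6 C$)
$- 99 o{\left(-8,10 \right)} = - 99 \left(\frac{11}{3} - 60\right) = \left(-99\right) \left(- \frac{169}{3}\right) = 5577$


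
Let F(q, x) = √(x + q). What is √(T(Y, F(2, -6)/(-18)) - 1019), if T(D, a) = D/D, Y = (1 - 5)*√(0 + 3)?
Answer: I*√1018 ≈ 31.906*I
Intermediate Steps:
F(q, x) = √(q + x)
Y = -4*√3 ≈ -6.9282
T(D, a) = 1
√(T(Y, F(2, -6)/(-18)) - 1019) = √(1 - 1019) = √(-1018) = I*√1018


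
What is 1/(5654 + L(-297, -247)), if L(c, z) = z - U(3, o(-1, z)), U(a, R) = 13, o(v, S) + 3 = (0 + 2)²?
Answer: 1/5394 ≈ 0.00018539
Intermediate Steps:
o(v, S) = 1 (o(v, S) = -3 + (0 + 2)² = -3 + 2² = -3 + 4 = 1)
L(c, z) = -13 + z (L(c, z) = z - 1*13 = z - 13 = -13 + z)
1/(5654 + L(-297, -247)) = 1/(5654 + (-13 - 247)) = 1/(5654 - 260) = 1/5394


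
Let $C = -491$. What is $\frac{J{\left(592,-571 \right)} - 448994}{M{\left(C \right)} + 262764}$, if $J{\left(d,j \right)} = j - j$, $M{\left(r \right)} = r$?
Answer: $- \frac{448994}{262273} \approx -1.7119$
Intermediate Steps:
$J{\left(d,j \right)} = 0$
$\frac{J{\left(592,-571 \right)} - 448994}{M{\left(C \right)} + 262764} = \frac{0 - 448994}{-491 + 262764} = - \frac{448994}{262273}$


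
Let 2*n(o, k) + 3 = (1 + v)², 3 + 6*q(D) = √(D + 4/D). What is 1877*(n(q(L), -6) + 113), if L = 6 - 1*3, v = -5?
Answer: 448603/2 ≈ 2.2430e+5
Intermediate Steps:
L = 3 (L = 6 - 3 = 3)
q(D) = -½ + √(D + 4/D)/6
n(o, k) = 13/2 (n(o, k) = -3/2 + (1 - 5)²/2 = -3/2 + (½)*(-4)² = -3/2 + (½)*16 = -3/2 + 8 = 13/2)
1877*(n(q(L), -6) + 113) = 1877*(13/2 + 113) = 1877*(239/2) = 448603/2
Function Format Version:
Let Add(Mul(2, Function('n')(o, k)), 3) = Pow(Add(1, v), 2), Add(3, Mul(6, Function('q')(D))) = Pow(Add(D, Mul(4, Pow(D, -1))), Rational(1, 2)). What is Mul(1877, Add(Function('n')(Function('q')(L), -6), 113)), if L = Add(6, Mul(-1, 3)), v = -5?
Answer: Rational(448603, 2) ≈ 2.2430e+5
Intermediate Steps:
L = 3 (L = Add(6, -3) = 3)
Function('q')(D) = Add(Rational(-1, 2), Mul(Rational(1, 6), Pow(Add(D, Mul(4, Pow(D, -1))), Rational(1, 2))))
Function('n')(o, k) = Rational(13, 2) (Function('n')(o, k) = Add(Rational(-3, 2), Mul(Rational(1, 2), Pow(Add(1, -5), 2))) = Add(Rational(-3, 2), Mul(Rational(1, 2), Pow(-4, 2))) = Add(Rational(-3, 2), Mul(Rational(1, 2), 16)) = Add(Rational(-3, 2), 8) = Rational(13, 2))
Mul(1877, Add(Function('n')(Function('q')(L), -6), 113)) = Mul(1877, Add(Rational(13, 2), 113)) = Mul(1877, Rational(239, 2)) = Rational(448603, 2)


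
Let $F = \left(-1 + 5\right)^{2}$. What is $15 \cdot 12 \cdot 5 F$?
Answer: $14400$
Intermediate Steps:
$F = 16$ ($F = 4^{2} = 16$)
$15 \cdot 12 \cdot 5 F = 15 \cdot 12 \cdot 5 \cdot 16 = 15 \cdot 60 \cdot 16 = 900 \cdot 16 = 14400$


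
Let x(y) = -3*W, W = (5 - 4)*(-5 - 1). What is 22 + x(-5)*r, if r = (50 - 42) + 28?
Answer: 670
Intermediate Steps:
W = -6 (W = 1*(-6) = -6)
r = 36 (r = 8 + 28 = 36)
x(y) = 18 (x(y) = -3*(-6) = 18)
22 + x(-5)*r = 22 + 18*36 = 22 + 648 = 670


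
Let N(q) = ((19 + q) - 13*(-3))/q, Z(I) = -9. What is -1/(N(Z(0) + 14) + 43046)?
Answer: -5/215293 ≈ -2.3224e-5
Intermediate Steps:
N(q) = (58 + q)/q (N(q) = ((19 + q) + 39)/q = (58 + q)/q)
-1/(N(Z(0) + 14) + 43046) = -1/((58 + (-9 + 14))/(-9 + 14) + 43046) = -1/((58 + 5)/5 + 43046) = -1/((1/5)*63 + 43046) = -1/(63/5 + 43046) = -1/215293/5 = -1*5/215293 = -5/215293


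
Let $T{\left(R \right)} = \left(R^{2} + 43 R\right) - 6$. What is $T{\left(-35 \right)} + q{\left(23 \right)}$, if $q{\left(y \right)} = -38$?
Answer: $-324$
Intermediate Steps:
$T{\left(R \right)} = -6 + R^{2} + 43 R$
$T{\left(-35 \right)} + q{\left(23 \right)} = \left(-6 + \left(-35\right)^{2} + 43 \left(-35\right)\right) - 38 = \left(-6 + 1225 - 1505\right) - 38 = -286 - 38 = -324$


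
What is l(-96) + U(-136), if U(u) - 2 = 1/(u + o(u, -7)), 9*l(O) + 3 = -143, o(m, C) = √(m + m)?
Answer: -5891/414 - I*√17/4692 ≈ -14.229 - 0.00087875*I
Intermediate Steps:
o(m, C) = √2*√m (o(m, C) = √(2*m) = √2*√m)
l(O) = -146/9 (l(O) = -⅓ + (⅑)*(-143) = -⅓ - 143/9 = -146/9)
U(u) = 2 + 1/(u + √2*√u)
l(-96) + U(-136) = -146/9 + (1 + 2*(-136) + 2*√2*√(-136))/(-136 + √2*√(-136)) = -146/9 + (1 - 272 + 2*√2*(2*I*√34))/(-136 + √2*(2*I*√34)) = -146/9 + (1 - 272 + 8*I*√17)/(-136 + 4*I*√17) = -146/9 + (-271 + 8*I*√17)/(-136 + 4*I*√17)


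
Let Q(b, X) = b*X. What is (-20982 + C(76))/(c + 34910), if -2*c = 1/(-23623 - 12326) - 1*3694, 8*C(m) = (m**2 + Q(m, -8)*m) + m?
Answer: -1871253297/2642754787 ≈ -0.70807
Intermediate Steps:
Q(b, X) = X*b
C(m) = -7*m**2/8 + m/8 (C(m) = ((m**2 + (-8*m)*m) + m)/8 = ((m**2 - 8*m**2) + m)/8 = (-7*m**2 + m)/8 = (m - 7*m**2)/8 = -7*m**2/8 + m/8)
c = 132795607/71898 (c = -(1/(-23623 - 12326) - 1*3694)/2 = -(1/(-35949) - 3694)/2 = -(-1/35949 - 3694)/2 = -1/2*(-132795607/35949) = 132795607/71898 ≈ 1847.0)
(-20982 + C(76))/(c + 34910) = (-20982 + (1/8)*76*(1 - 7*76))/(132795607/71898 + 34910) = (-20982 + (1/8)*76*(1 - 532))/(2642754787/71898) = (-20982 + (1/8)*76*(-531))*(71898/2642754787) = (-20982 - 10089/2)*(71898/2642754787) = -52053/2*71898/2642754787 = -1871253297/2642754787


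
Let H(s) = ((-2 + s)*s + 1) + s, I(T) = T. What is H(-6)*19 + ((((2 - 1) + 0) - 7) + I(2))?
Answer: 813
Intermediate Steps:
H(s) = 1 + s + s*(-2 + s) (H(s) = (s*(-2 + s) + 1) + s = (1 + s*(-2 + s)) + s = 1 + s + s*(-2 + s))
H(-6)*19 + ((((2 - 1) + 0) - 7) + I(2)) = (1 + (-6)² - 1*(-6))*19 + ((((2 - 1) + 0) - 7) + 2) = (1 + 36 + 6)*19 + (((1 + 0) - 7) + 2) = 43*19 + ((1 - 7) + 2) = 817 + (-6 + 2) = 817 - 4 = 813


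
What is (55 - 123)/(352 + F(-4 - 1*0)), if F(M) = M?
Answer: -17/87 ≈ -0.19540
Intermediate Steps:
(55 - 123)/(352 + F(-4 - 1*0)) = (55 - 123)/(352 + (-4 - 1*0)) = -68/(352 + (-4 + 0)) = -68/(352 - 4) = -68/348 = -68*1/348 = -17/87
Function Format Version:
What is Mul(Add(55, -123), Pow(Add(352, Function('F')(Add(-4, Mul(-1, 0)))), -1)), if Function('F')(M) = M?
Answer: Rational(-17, 87) ≈ -0.19540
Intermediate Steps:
Mul(Add(55, -123), Pow(Add(352, Function('F')(Add(-4, Mul(-1, 0)))), -1)) = Mul(Add(55, -123), Pow(Add(352, Add(-4, Mul(-1, 0))), -1)) = Mul(-68, Pow(Add(352, Add(-4, 0)), -1)) = Mul(-68, Pow(Add(352, -4), -1)) = Mul(-68, Pow(348, -1)) = Mul(-68, Rational(1, 348)) = Rational(-17, 87)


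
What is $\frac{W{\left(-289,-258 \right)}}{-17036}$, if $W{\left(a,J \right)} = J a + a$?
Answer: $- \frac{74273}{17036} \approx -4.3598$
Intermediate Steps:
$W{\left(a,J \right)} = a + J a$
$\frac{W{\left(-289,-258 \right)}}{-17036} = \frac{\left(-289\right) \left(1 - 258\right)}{-17036} = \left(-289\right) \left(-257\right) \left(- \frac{1}{17036}\right) = 74273 \left(- \frac{1}{17036}\right) = - \frac{74273}{17036}$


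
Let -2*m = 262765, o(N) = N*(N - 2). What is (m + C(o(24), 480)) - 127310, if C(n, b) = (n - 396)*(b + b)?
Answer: -263945/2 ≈ -1.3197e+5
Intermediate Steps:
o(N) = N*(-2 + N)
C(n, b) = 2*b*(-396 + n) (C(n, b) = (-396 + n)*(2*b) = 2*b*(-396 + n))
m = -262765/2 (m = -½*262765 = -262765/2 ≈ -1.3138e+5)
(m + C(o(24), 480)) - 127310 = (-262765/2 + 2*480*(-396 + 24*(-2 + 24))) - 127310 = (-262765/2 + 2*480*(-396 + 24*22)) - 127310 = (-262765/2 + 2*480*(-396 + 528)) - 127310 = (-262765/2 + 2*480*132) - 127310 = (-262765/2 + 126720) - 127310 = -9325/2 - 127310 = -263945/2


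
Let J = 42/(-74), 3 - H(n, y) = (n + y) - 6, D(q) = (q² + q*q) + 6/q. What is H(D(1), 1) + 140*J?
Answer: -2940/37 ≈ -79.459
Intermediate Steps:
D(q) = 2*q² + 6/q (D(q) = (q² + q²) + 6/q = 2*q² + 6/q)
H(n, y) = 9 - n - y (H(n, y) = 3 - ((n + y) - 6) = 3 - (-6 + n + y) = 3 + (6 - n - y) = 9 - n - y)
J = -21/37 (J = 42*(-1/74) = -21/37 ≈ -0.56757)
H(D(1), 1) + 140*J = (9 - 2*(3 + 1³)/1 - 1*1) + 140*(-21/37) = (9 - 2*(3 + 1) - 1) - 2940/37 = (9 - 2*4 - 1) - 2940/37 = (9 - 1*8 - 1) - 2940/37 = (9 - 8 - 1) - 2940/37 = 0 - 2940/37 = -2940/37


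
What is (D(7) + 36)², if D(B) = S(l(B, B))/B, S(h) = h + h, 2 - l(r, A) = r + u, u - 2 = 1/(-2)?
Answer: 57121/49 ≈ 1165.7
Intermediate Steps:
u = 3/2 (u = 2 + 1/(-2) = 2 - ½ = 3/2 ≈ 1.5000)
l(r, A) = ½ - r (l(r, A) = 2 - (r + 3/2) = 2 - (3/2 + r) = 2 + (-3/2 - r) = ½ - r)
S(h) = 2*h
D(B) = (1 - 2*B)/B (D(B) = (2*(½ - B))/B = (1 - 2*B)/B)
(D(7) + 36)² = ((-2 + 1/7) + 36)² = ((-2 + ⅐) + 36)² = (-13/7 + 36)² = (239/7)² = 57121/49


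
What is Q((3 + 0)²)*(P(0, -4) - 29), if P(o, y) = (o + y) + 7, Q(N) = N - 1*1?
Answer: -208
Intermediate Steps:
Q(N) = -1 + N (Q(N) = N - 1 = -1 + N)
P(o, y) = 7 + o + y
Q((3 + 0)²)*(P(0, -4) - 29) = (-1 + (3 + 0)²)*((7 + 0 - 4) - 29) = (-1 + 3²)*(3 - 29) = (-1 + 9)*(-26) = 8*(-26) = -208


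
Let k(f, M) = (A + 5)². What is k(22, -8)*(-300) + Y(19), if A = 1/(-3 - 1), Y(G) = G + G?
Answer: -26923/4 ≈ -6730.8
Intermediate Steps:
Y(G) = 2*G
A = -¼ (A = 1/(-4) = -¼ ≈ -0.25000)
k(f, M) = 361/16 (k(f, M) = (-¼ + 5)² = (19/4)² = 361/16)
k(22, -8)*(-300) + Y(19) = (361/16)*(-300) + 2*19 = -27075/4 + 38 = -26923/4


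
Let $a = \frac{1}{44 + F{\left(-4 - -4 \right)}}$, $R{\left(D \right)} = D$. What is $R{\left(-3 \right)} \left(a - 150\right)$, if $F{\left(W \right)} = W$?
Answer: $\frac{19797}{44} \approx 449.93$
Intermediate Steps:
$a = \frac{1}{44}$ ($a = \frac{1}{44 - 0} = \frac{1}{44 + \left(-4 + 4\right)} = \frac{1}{44 + 0} = \frac{1}{44} \approx 0.022727$)
$R{\left(-3 \right)} \left(a - 150\right) = - 3 \left(\frac{1}{44} - 150\right) = \left(-3\right) \left(- \frac{6599}{44}\right) = \frac{19797}{44}$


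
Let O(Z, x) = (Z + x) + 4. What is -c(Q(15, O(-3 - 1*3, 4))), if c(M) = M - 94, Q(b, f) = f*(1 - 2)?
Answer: 96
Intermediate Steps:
O(Z, x) = 4 + Z + x
Q(b, f) = -f (Q(b, f) = f*(-1) = -f)
c(M) = -94 + M
-c(Q(15, O(-3 - 1*3, 4))) = -(-94 - (4 + (-3 - 1*3) + 4)) = -(-94 - (4 + (-3 - 3) + 4)) = -(-94 - (4 - 6 + 4)) = -(-94 - 1*2) = -(-94 - 2) = -1*(-96) = 96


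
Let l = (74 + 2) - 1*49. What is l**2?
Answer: 729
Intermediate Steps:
l = 27 (l = 76 - 49 = 27)
l**2 = 27**2 = 729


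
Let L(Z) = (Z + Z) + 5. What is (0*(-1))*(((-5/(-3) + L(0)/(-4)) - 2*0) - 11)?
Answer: 0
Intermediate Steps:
L(Z) = 5 + 2*Z (L(Z) = 2*Z + 5 = 5 + 2*Z)
(0*(-1))*(((-5/(-3) + L(0)/(-4)) - 2*0) - 11) = (0*(-1))*(((-5/(-3) + (5 + 2*0)/(-4)) - 2*0) - 11) = 0*(((-5*(-⅓) + (5 + 0)*(-¼)) + 0) - 11) = 0*(((5/3 + 5*(-¼)) + 0) - 11) = 0*(((5/3 - 5/4) + 0) - 11) = 0*((5/12 + 0) - 11) = 0*(5/12 - 11) = 0*(-127/12) = 0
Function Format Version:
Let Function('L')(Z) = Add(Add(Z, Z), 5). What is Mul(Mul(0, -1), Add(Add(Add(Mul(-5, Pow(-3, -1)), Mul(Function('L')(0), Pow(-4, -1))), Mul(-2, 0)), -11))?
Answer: 0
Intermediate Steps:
Function('L')(Z) = Add(5, Mul(2, Z)) (Function('L')(Z) = Add(Mul(2, Z), 5) = Add(5, Mul(2, Z)))
Mul(Mul(0, -1), Add(Add(Add(Mul(-5, Pow(-3, -1)), Mul(Function('L')(0), Pow(-4, -1))), Mul(-2, 0)), -11)) = Mul(Mul(0, -1), Add(Add(Add(Mul(-5, Pow(-3, -1)), Mul(Add(5, Mul(2, 0)), Pow(-4, -1))), Mul(-2, 0)), -11)) = Mul(0, Add(Add(Add(Mul(-5, Rational(-1, 3)), Mul(Add(5, 0), Rational(-1, 4))), 0), -11)) = Mul(0, Add(Add(Add(Rational(5, 3), Mul(5, Rational(-1, 4))), 0), -11)) = Mul(0, Add(Add(Add(Rational(5, 3), Rational(-5, 4)), 0), -11)) = Mul(0, Add(Add(Rational(5, 12), 0), -11)) = Mul(0, Add(Rational(5, 12), -11)) = Mul(0, Rational(-127, 12)) = 0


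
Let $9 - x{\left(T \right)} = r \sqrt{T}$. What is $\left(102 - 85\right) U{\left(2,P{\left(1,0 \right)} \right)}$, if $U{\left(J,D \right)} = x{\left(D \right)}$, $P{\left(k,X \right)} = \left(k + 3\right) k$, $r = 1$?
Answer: $119$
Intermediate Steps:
$x{\left(T \right)} = 9 - \sqrt{T}$ ($x{\left(T \right)} = 9 - 1 \sqrt{T} = 9 - \sqrt{T}$)
$P{\left(k,X \right)} = k \left(3 + k\right)$ ($P{\left(k,X \right)} = \left(3 + k\right) k = k \left(3 + k\right)$)
$U{\left(J,D \right)} = 9 - \sqrt{D}$
$\left(102 - 85\right) U{\left(2,P{\left(1,0 \right)} \right)} = \left(102 - 85\right) \left(9 - \sqrt{1 \left(3 + 1\right)}\right) = 17 \left(9 - \sqrt{1 \cdot 4}\right) = 17 \left(9 - \sqrt{4}\right) = 17 \left(9 - 2\right) = 17 \cdot 7 = 119$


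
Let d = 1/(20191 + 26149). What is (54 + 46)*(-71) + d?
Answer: -329013999/46340 ≈ -7100.0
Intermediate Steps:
d = 1/46340 ≈ 2.1580e-5
(54 + 46)*(-71) + d = (54 + 46)*(-71) + 1/46340 = 100*(-71) + 1/46340 = -7100 + 1/46340 = -329013999/46340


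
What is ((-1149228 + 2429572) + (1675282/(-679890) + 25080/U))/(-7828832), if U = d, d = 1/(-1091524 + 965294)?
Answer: 1075779088634561/2661372294240 ≈ 404.22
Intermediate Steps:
d = -1/126230 (d = 1/(-126230) = -1/126230 ≈ -7.9220e-6)
U = -1/126230 ≈ -7.9220e-6
((-1149228 + 2429572) + (1675282/(-679890) + 25080/U))/(-7828832) = ((-1149228 + 2429572) + (1675282/(-679890) + 25080/(-1/126230)))/(-7828832) = (1280344 + (1675282*(-1/679890) + 25080*(-126230)))*(-1/7828832) = (1280344 + (-837641/339945 - 3165848400))*(-1/7828832) = (1280344 - 1076214335175641/339945)*(-1/7828832) = -1075779088634561/339945*(-1/7828832) = 1075779088634561/2661372294240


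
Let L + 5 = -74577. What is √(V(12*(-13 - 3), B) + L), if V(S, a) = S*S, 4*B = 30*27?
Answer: I*√37718 ≈ 194.21*I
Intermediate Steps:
L = -74582 (L = -5 - 74577 = -74582)
B = 405/2 (B = (30*27)/4 = (¼)*810 = 405/2 ≈ 202.50)
V(S, a) = S²
√(V(12*(-13 - 3), B) + L) = √((12*(-13 - 3))² - 74582) = √((12*(-16))² - 74582) = √((-192)² - 74582) = √(36864 - 74582) = √(-37718) = I*√37718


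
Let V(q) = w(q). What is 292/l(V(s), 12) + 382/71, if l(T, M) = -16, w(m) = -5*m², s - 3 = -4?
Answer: -3655/284 ≈ -12.870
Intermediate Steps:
s = -1 (s = 3 - 4 = -1)
V(q) = -5*q²
292/l(V(s), 12) + 382/71 = 292/(-16) + 382/71 = 292*(-1/16) + 382*(1/71) = -73/4 + 382/71 = -3655/284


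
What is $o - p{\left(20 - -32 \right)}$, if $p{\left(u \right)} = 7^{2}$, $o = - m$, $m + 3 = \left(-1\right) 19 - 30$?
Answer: $3$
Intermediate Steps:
$m = -52$ ($m = -3 - 49 = -52$)
$o = 52$ ($o = \left(-1\right) \left(-52\right) = 52$)
$p{\left(u \right)} = 49$
$o - p{\left(20 - -32 \right)} = 52 - 49 = 3$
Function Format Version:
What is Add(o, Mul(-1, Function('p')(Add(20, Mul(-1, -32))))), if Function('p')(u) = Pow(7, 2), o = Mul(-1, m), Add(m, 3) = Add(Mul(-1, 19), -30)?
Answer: 3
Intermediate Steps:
m = -52 (m = Add(-3, Add(Mul(-1, 19), -30)) = Add(-3, Add(-19, -30)) = Add(-3, -49) = -52)
o = 52 (o = Mul(-1, -52) = 52)
Function('p')(u) = 49
Add(o, Mul(-1, Function('p')(Add(20, Mul(-1, -32))))) = Add(52, Mul(-1, 49)) = Add(52, -49) = 3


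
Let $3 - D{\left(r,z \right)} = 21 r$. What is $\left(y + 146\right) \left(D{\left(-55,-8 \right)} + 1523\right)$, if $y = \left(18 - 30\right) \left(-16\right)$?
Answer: $906178$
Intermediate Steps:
$D{\left(r,z \right)} = 3 - 21 r$
$y = 192$ ($y = \left(-12\right) \left(-16\right) = 192$)
$\left(y + 146\right) \left(D{\left(-55,-8 \right)} + 1523\right) = \left(192 + 146\right) \left(\left(3 - -1155\right) + 1523\right) = 338 \left(\left(3 + 1155\right) + 1523\right) = 338 \left(1158 + 1523\right) = 338 \cdot 2681 = 906178$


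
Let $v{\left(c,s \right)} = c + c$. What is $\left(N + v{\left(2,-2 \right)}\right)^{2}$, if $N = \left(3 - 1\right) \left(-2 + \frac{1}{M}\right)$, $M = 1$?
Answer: $4$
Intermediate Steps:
$v{\left(c,s \right)} = 2 c$
$N = -2$ ($N = \left(3 - 1\right) \left(-2 + 1^{-1}\right) = 2 \left(-2 + 1\right) = 2 \left(-1\right) = -2$)
$\left(N + v{\left(2,-2 \right)}\right)^{2} = \left(-2 + 2 \cdot 2\right)^{2} = \left(-2 + 4\right)^{2} = 2^{2} = 4$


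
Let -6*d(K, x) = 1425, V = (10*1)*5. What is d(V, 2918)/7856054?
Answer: -475/15712108 ≈ -3.0231e-5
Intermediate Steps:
V = 50 (V = 10*5 = 50)
d(K, x) = -475/2 (d(K, x) = -⅙*1425 = -475/2)
d(V, 2918)/7856054 = -475/2/7856054 = -475/2*1/7856054 = -475/15712108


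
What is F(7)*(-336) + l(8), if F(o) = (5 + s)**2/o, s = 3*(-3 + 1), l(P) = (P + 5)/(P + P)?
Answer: -755/16 ≈ -47.188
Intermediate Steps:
l(P) = (5 + P)/(2*P) (l(P) = (5 + P)/((2*P)) = (5 + P)*(1/(2*P)) = (5 + P)/(2*P))
s = -6 (s = 3*(-2) = -6)
F(o) = 1/o (F(o) = (5 - 6)**2/o = (-1)**2/o = 1/o)
F(7)*(-336) + l(8) = -336/7 + (1/2)*(5 + 8)/8 = (1/7)*(-336) + (1/2)*(1/8)*13 = -48 + 13/16 = -755/16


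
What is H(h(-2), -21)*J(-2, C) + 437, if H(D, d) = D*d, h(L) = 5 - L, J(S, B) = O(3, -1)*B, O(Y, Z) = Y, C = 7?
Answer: -2650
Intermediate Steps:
J(S, B) = 3*B
H(h(-2), -21)*J(-2, C) + 437 = ((5 - 1*(-2))*(-21))*(3*7) + 437 = ((5 + 2)*(-21))*21 + 437 = (7*(-21))*21 + 437 = -147*21 + 437 = -3087 + 437 = -2650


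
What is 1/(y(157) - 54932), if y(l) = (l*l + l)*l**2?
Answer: 1/611388162 ≈ 1.6356e-9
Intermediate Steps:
y(l) = l**2*(l + l**2) (y(l) = (l**2 + l)*l**2 = (l + l**2)*l**2 = l**2*(l + l**2))
1/(y(157) - 54932) = 1/(157**3*(1 + 157) - 54932) = 1/(3869893*158 - 54932) = 1/(611443094 - 54932) = 1/611388162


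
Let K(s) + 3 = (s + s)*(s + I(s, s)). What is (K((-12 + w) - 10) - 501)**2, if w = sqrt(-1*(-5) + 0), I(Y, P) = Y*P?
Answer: 501407704 - 121416264*sqrt(5) ≈ 2.2991e+8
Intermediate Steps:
I(Y, P) = P*Y
w = sqrt(5) (w = sqrt(5 + 0) = sqrt(5) ≈ 2.2361)
K(s) = -3 + 2*s*(s + s**2) (K(s) = -3 + (s + s)*(s + s*s) = -3 + (2*s)*(s + s**2) = -3 + 2*s*(s + s**2))
(K((-12 + w) - 10) - 501)**2 = ((-3 + 2*((-12 + sqrt(5)) - 10)**2 + 2*((-12 + sqrt(5)) - 10)**3) - 501)**2 = ((-3 + 2*(-22 + sqrt(5))**2 + 2*(-22 + sqrt(5))**3) - 501)**2 = (-504 + 2*(-22 + sqrt(5))**2 + 2*(-22 + sqrt(5))**3)**2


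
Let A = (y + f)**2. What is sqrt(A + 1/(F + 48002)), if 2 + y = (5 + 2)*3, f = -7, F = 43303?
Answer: sqrt(133385658545)/30435 ≈ 12.000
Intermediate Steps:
y = 19 (y = -2 + (5 + 2)*3 = -2 + 7*3 = -2 + 21 = 19)
A = 144 (A = (19 - 7)**2 = 12**2 = 144)
sqrt(A + 1/(F + 48002)) = sqrt(144 + 1/(43303 + 48002)) = sqrt(144 + 1/91305) = sqrt(13147921/91305) = sqrt(133385658545)/30435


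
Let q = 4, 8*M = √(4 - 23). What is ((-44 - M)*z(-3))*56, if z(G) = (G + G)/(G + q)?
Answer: 14784 + 42*I*√19 ≈ 14784.0 + 183.07*I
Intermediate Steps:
M = I*√19/8 (M = √(4 - 23)/8 = √(-19)/8 = (I*√19)/8 = I*√19/8 ≈ 0.54486*I)
z(G) = 2*G/(4 + G) (z(G) = (G + G)/(G + 4) = (2*G)/(4 + G) = 2*G/(4 + G))
((-44 - M)*z(-3))*56 = ((-44 - I*√19/8)*(2*(-3)/(4 - 3)))*56 = ((-44 - I*√19/8)*(2*(-3)/1))*56 = ((-44 - I*√19/8)*(2*(-3)*1))*56 = ((-44 - I*√19/8)*(-6))*56 = (264 + 3*I*√19/4)*56 = 14784 + 42*I*√19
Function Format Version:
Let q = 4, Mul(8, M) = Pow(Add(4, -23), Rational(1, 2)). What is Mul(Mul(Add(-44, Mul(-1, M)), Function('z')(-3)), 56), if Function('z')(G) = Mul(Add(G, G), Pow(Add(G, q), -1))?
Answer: Add(14784, Mul(42, I, Pow(19, Rational(1, 2)))) ≈ Add(14784., Mul(183.07, I))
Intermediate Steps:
M = Mul(Rational(1, 8), I, Pow(19, Rational(1, 2))) (M = Mul(Rational(1, 8), Pow(Add(4, -23), Rational(1, 2))) = Mul(Rational(1, 8), Pow(-19, Rational(1, 2))) = Mul(Rational(1, 8), Mul(I, Pow(19, Rational(1, 2)))) = Mul(Rational(1, 8), I, Pow(19, Rational(1, 2))) ≈ Mul(0.54486, I))
Function('z')(G) = Mul(2, G, Pow(Add(4, G), -1)) (Function('z')(G) = Mul(Add(G, G), Pow(Add(G, 4), -1)) = Mul(Mul(2, G), Pow(Add(4, G), -1)) = Mul(2, G, Pow(Add(4, G), -1)))
Mul(Mul(Add(-44, Mul(-1, M)), Function('z')(-3)), 56) = Mul(Mul(Add(-44, Mul(-1, Mul(Rational(1, 8), I, Pow(19, Rational(1, 2))))), Mul(2, -3, Pow(Add(4, -3), -1))), 56) = Mul(Mul(Add(-44, Mul(Rational(-1, 8), I, Pow(19, Rational(1, 2)))), Mul(2, -3, Pow(1, -1))), 56) = Mul(Mul(Add(-44, Mul(Rational(-1, 8), I, Pow(19, Rational(1, 2)))), Mul(2, -3, 1)), 56) = Mul(Mul(Add(-44, Mul(Rational(-1, 8), I, Pow(19, Rational(1, 2)))), -6), 56) = Mul(Add(264, Mul(Rational(3, 4), I, Pow(19, Rational(1, 2)))), 56) = Add(14784, Mul(42, I, Pow(19, Rational(1, 2))))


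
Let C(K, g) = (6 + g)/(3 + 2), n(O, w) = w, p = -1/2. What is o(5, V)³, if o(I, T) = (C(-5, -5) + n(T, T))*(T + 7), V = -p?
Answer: 9261/64 ≈ 144.70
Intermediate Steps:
p = -½ (p = -1*½ = -½ ≈ -0.50000)
C(K, g) = 6/5 + g/5 (C(K, g) = (6 + g)/5 = (6 + g)*(⅕) = 6/5 + g/5)
V = ½ (V = -1*(-½) = ½ ≈ 0.50000)
o(I, T) = (7 + T)*(⅕ + T) (o(I, T) = ((6/5 + (⅕)*(-5)) + T)*(T + 7) = ((6/5 - 1) + T)*(7 + T) = (⅕ + T)*(7 + T) = (7 + T)*(⅕ + T))
o(5, V)³ = (7/5 + (½)² + (36/5)*(½))³ = (7/5 + ¼ + 18/5)³ = (21/4)³ = 9261/64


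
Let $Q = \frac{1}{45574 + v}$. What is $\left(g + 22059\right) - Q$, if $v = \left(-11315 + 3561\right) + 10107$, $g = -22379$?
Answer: $- \frac{15336641}{47927} \approx -320.0$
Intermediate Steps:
$v = 2353$ ($v = -7754 + 10107 = 2353$)
$Q = \frac{1}{47927}$ ($Q = \frac{1}{45574 + 2353} = \frac{1}{47927} \approx 2.0865 \cdot 10^{-5}$)
$\left(g + 22059\right) - Q = \left(-22379 + 22059\right) - \frac{1}{47927} = -320 - \frac{1}{47927} = - \frac{15336641}{47927}$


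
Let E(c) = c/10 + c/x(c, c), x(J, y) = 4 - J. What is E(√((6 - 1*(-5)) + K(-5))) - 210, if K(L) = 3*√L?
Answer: -1469/7 + 27*√(11 + 3*I*√5)/70 + 24*I*√5/35 + 6*I*√5*√(11 + 3*I*√5)/35 ≈ -208.9 + 3.2323*I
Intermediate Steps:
E(c) = c/10 + c/(4 - c)
E(√((6 - 1*(-5)) + K(-5))) - 210 = √((6 - 1*(-5)) + 3*√(-5))*(-14 + √((6 - 1*(-5)) + 3*√(-5)))/(10*(-4 + √((6 - 1*(-5)) + 3*√(-5)))) - 210 = √((6 + 5) + 3*(I*√5))*(-14 + √((6 + 5) + 3*(I*√5)))/(10*(-4 + √((6 + 5) + 3*(I*√5)))) - 210 = √(11 + 3*I*√5)*(-14 + √(11 + 3*I*√5))/(10*(-4 + √(11 + 3*I*√5))) - 210 = -210 + √(11 + 3*I*√5)*(-14 + √(11 + 3*I*√5))/(10*(-4 + √(11 + 3*I*√5)))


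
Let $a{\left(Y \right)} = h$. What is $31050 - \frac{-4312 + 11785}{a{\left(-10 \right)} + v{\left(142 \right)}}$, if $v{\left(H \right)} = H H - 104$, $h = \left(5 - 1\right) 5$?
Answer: $\frac{623476527}{20080} \approx 31050.0$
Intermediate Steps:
$h = 20$ ($h = 4 \cdot 5 = 20$)
$v{\left(H \right)} = -104 + H^{2}$ ($v{\left(H \right)} = H^{2} - 104 = -104 + H^{2}$)
$a{\left(Y \right)} = 20$
$31050 - \frac{-4312 + 11785}{a{\left(-10 \right)} + v{\left(142 \right)}} = 31050 - \frac{-4312 + 11785}{20 - \left(104 - 142^{2}\right)} = 31050 - \frac{7473}{20 + \left(-104 + 20164\right)} = 31050 - \frac{7473}{20 + 20060} = 31050 - \frac{7473}{20080} = \frac{623476527}{20080}$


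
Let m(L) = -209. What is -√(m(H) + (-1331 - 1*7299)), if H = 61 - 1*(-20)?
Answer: -I*√8839 ≈ -94.016*I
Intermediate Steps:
H = 81 (H = 61 + 20 = 81)
-√(m(H) + (-1331 - 1*7299)) = -√(-209 + (-1331 - 1*7299)) = -√(-209 + (-1331 - 7299)) = -√(-209 - 8630) = -√(-8839) = -I*√8839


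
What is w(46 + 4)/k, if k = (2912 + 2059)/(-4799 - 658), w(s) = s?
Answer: -90950/1657 ≈ -54.888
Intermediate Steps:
k = -1657/1819 (k = 4971/(-5457) = 4971*(-1/5457) = -1657/1819 ≈ -0.91094)
w(46 + 4)/k = (46 + 4)/(-1657/1819) = 50*(-1819/1657) = -90950/1657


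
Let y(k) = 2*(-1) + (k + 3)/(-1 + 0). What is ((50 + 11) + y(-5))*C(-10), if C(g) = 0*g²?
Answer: 0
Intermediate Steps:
C(g) = 0
y(k) = -5 - k (y(k) = -2 + (3 + k)/(-1) = -2 + (3 + k)*(-1) = -2 + (-3 - k) = -5 - k)
((50 + 11) + y(-5))*C(-10) = ((50 + 11) + (-5 - 1*(-5)))*0 = (61 + (-5 + 5))*0 = (61 + 0)*0 = 61*0 = 0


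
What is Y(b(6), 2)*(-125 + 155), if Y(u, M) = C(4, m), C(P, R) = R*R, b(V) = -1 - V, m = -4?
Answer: 480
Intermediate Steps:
C(P, R) = R²
Y(u, M) = 16 (Y(u, M) = (-4)² = 16)
Y(b(6), 2)*(-125 + 155) = 16*(-125 + 155) = 16*30 = 480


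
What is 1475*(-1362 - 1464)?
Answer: -4168350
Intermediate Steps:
1475*(-1362 - 1464) = 1475*(-2826) = -4168350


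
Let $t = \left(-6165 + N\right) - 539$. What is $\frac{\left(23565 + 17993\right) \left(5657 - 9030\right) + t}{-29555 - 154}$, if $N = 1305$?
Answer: $\frac{140180533}{29709} \approx 4718.5$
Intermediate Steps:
$t = -5399$ ($t = \left(-6165 + 1305\right) - 539 = -4860 - 539 = -5399$)
$\frac{\left(23565 + 17993\right) \left(5657 - 9030\right) + t}{-29555 - 154} = \frac{\left(23565 + 17993\right) \left(5657 - 9030\right) - 5399}{-29555 - 154} = \frac{41558 \left(-3373\right) - 5399}{-29709} = \left(-140175134 - 5399\right) \left(- \frac{1}{29709}\right) = \left(-140180533\right) \left(- \frac{1}{29709}\right) = \frac{140180533}{29709}$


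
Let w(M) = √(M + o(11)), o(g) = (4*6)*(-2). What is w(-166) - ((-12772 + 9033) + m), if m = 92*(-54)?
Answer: 8707 + I*√214 ≈ 8707.0 + 14.629*I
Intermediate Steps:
o(g) = -48 (o(g) = 24*(-2) = -48)
m = -4968
w(M) = √(-48 + M) (w(M) = √(M - 48) = √(-48 + M))
w(-166) - ((-12772 + 9033) + m) = √(-48 - 166) - ((-12772 + 9033) - 4968) = √(-214) - (-3739 - 4968) = I*√214 - 1*(-8707) = I*√214 + 8707 = 8707 + I*√214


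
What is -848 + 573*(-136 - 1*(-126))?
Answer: -6578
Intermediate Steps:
-848 + 573*(-136 - 1*(-126)) = -848 + 573*(-136 + 126) = -848 + 573*(-10) = -848 - 5730 = -6578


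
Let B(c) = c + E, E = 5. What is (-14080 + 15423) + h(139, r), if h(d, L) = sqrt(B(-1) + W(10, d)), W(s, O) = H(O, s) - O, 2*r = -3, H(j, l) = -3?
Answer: 1343 + I*sqrt(138) ≈ 1343.0 + 11.747*I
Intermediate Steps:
r = -3/2 (r = (1/2)*(-3) = -3/2 ≈ -1.5000)
B(c) = 5 + c (B(c) = c + 5 = 5 + c)
W(s, O) = -3 - O
h(d, L) = sqrt(1 - d) (h(d, L) = sqrt((5 - 1) + (-3 - d)) = sqrt(4 + (-3 - d)) = sqrt(1 - d))
(-14080 + 15423) + h(139, r) = (-14080 + 15423) + sqrt(1 - 1*139) = 1343 + sqrt(1 - 139) = 1343 + sqrt(-138) = 1343 + I*sqrt(138)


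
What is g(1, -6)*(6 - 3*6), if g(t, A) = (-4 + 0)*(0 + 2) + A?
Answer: 168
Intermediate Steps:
g(t, A) = -8 + A (g(t, A) = -4*2 + A = -8 + A)
g(1, -6)*(6 - 3*6) = (-8 - 6)*(6 - 3*6) = -14*(6 - 18) = -14*(-12) = 168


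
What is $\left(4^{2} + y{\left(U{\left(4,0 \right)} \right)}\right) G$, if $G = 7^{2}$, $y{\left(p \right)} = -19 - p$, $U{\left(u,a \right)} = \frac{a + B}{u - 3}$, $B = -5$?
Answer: $98$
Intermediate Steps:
$U{\left(u,a \right)} = \frac{-5 + a}{-3 + u}$ ($U{\left(u,a \right)} = \frac{a - 5}{u - 3} = \frac{-5 + a}{-3 + u}$)
$G = 49$
$\left(4^{2} + y{\left(U{\left(4,0 \right)} \right)}\right) G = \left(4^{2} - \left(19 + \frac{-5 + 0}{-3 + 4}\right)\right) 49 = \left(16 - \left(19 + 1^{-1} \left(-5\right)\right)\right) 49 = \left(16 - \left(19 + 1 \left(-5\right)\right)\right) 49 = \left(16 - 14\right) 49 = 2 \cdot 49 = 98$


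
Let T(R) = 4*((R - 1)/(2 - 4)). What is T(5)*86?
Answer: -688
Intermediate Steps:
T(R) = 2 - 2*R (T(R) = 4*((-1 + R)/(-2)) = 4*((-1 + R)*(-½)) = 4*(½ - R/2) = 2 - 2*R)
T(5)*86 = (2 - 2*5)*86 = (2 - 10)*86 = -8*86 = -688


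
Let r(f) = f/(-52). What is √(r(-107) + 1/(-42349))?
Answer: √2494643353267/1101074 ≈ 1.4345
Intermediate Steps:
r(f) = -f/52 (r(f) = f*(-1/52) = -f/52)
√(r(-107) + 1/(-42349)) = √(-1/52*(-107) + 1/(-42349)) = √(107/52 - 1/42349) = √(4531291/2202148) = √2494643353267/1101074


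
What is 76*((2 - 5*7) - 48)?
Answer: -6156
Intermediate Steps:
76*((2 - 5*7) - 48) = 76*((2 - 35) - 48) = 76*(-33 - 48) = 76*(-81) = -6156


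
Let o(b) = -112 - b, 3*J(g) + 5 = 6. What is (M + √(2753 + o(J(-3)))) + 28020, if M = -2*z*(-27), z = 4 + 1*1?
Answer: 28290 + √23766/3 ≈ 28341.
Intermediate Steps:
J(g) = ⅓ (J(g) = -5/3 + (⅓)*6 = -5/3 + 2 = ⅓)
z = 5 (z = 4 + 1 = 5)
M = 270 (M = -2*5*(-27) = -10*(-27) = 270)
(M + √(2753 + o(J(-3)))) + 28020 = (270 + √(2753 + (-112 - 1*⅓))) + 28020 = (270 + √(2753 + (-112 - ⅓))) + 28020 = (270 + √(2753 - 337/3)) + 28020 = (270 + √(7922/3)) + 28020 = (270 + √23766/3) + 28020 = 28290 + √23766/3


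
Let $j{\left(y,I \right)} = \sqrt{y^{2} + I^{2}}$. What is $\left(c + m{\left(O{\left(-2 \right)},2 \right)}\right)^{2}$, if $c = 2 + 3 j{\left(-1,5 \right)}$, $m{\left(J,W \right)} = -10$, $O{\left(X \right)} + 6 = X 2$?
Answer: $298 - 48 \sqrt{26} \approx 53.247$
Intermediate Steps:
$O{\left(X \right)} = -6 + 2 X$ ($O{\left(X \right)} = -6 + X 2 = -6 + 2 X$)
$j{\left(y,I \right)} = \sqrt{I^{2} + y^{2}}$
$c = 2 + 3 \sqrt{26}$ ($c = 2 + 3 \sqrt{5^{2} + \left(-1\right)^{2}} = 2 + 3 \sqrt{25 + 1} = 2 + 3 \sqrt{26} \approx 17.297$)
$\left(c + m{\left(O{\left(-2 \right)},2 \right)}\right)^{2} = \left(\left(2 + 3 \sqrt{26}\right) - 10\right)^{2} = \left(-8 + 3 \sqrt{26}\right)^{2}$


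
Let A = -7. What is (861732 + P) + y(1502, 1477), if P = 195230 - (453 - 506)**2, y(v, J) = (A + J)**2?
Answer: 3215053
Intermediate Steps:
y(v, J) = (-7 + J)**2
P = 192421 (P = 195230 - 1*(-53)**2 = 195230 - 1*2809 = 195230 - 2809 = 192421)
(861732 + P) + y(1502, 1477) = (861732 + 192421) + (-7 + 1477)**2 = 1054153 + 1470**2 = 1054153 + 2160900 = 3215053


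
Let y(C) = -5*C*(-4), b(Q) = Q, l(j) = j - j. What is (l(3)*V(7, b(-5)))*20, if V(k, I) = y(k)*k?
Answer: 0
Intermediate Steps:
l(j) = 0
y(C) = 20*C
V(k, I) = 20*k² (V(k, I) = (20*k)*k = 20*k²)
(l(3)*V(7, b(-5)))*20 = (0*(20*7²))*20 = (0*(20*49))*20 = (0*980)*20 = 0*20 = 0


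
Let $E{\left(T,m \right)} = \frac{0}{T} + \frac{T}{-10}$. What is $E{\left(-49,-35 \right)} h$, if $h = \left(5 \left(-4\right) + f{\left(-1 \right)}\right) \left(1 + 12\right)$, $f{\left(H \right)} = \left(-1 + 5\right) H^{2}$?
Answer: $- \frac{5096}{5} \approx -1019.2$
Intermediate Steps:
$f{\left(H \right)} = 4 H^{2}$
$E{\left(T,m \right)} = - \frac{T}{10}$ ($E{\left(T,m \right)} = 0 + T \left(- \frac{1}{10}\right) = 0 - \frac{T}{10} = - \frac{T}{10}$)
$h = -208$ ($h = \left(5 \left(-4\right) + 4 \left(-1\right)^{2}\right) \left(1 + 12\right) = \left(-20 + 4 \cdot 1\right) 13 = \left(-20 + 4\right) 13 = \left(-16\right) 13 = -208$)
$E{\left(-49,-35 \right)} h = \left(- \frac{1}{10}\right) \left(-49\right) \left(-208\right) = \frac{49}{10} \left(-208\right) = - \frac{5096}{5}$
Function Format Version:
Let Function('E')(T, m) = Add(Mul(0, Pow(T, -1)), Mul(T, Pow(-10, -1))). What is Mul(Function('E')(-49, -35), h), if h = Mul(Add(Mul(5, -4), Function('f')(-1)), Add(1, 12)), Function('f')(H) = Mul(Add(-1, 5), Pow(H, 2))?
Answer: Rational(-5096, 5) ≈ -1019.2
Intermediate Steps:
Function('f')(H) = Mul(4, Pow(H, 2))
Function('E')(T, m) = Mul(Rational(-1, 10), T) (Function('E')(T, m) = Add(0, Mul(T, Rational(-1, 10))) = Add(0, Mul(Rational(-1, 10), T)) = Mul(Rational(-1, 10), T))
h = -208 (h = Mul(Add(Mul(5, -4), Mul(4, Pow(-1, 2))), Add(1, 12)) = Mul(Add(-20, Mul(4, 1)), 13) = Mul(Add(-20, 4), 13) = Mul(-16, 13) = -208)
Mul(Function('E')(-49, -35), h) = Mul(Mul(Rational(-1, 10), -49), -208) = Mul(Rational(49, 10), -208) = Rational(-5096, 5)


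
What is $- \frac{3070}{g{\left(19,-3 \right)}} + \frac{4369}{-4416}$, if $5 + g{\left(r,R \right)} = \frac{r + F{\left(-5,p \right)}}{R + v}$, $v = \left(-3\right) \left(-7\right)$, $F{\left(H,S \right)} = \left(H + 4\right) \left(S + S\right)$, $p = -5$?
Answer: $\frac{243761651}{269376} \approx 904.91$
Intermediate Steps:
$F{\left(H,S \right)} = 2 S \left(4 + H\right)$ ($F{\left(H,S \right)} = \left(4 + H\right) 2 S = 2 S \left(4 + H\right)$)
$v = 21$
$g{\left(r,R \right)} = -5 + \frac{10 + r}{21 + R}$ ($g{\left(r,R \right)} = -5 + \frac{r + 2 \left(-5\right) \left(4 - 5\right)}{R + 21} = -5 + \frac{r + 2 \left(-5\right) \left(-1\right)}{21 + R} = -5 + \frac{r + 10}{21 + R} = -5 + \frac{10 + r}{21 + R}$)
$- \frac{3070}{g{\left(19,-3 \right)}} + \frac{4369}{-4416} = - \frac{3070}{\frac{1}{21 - 3} \left(-95 + 19 - -15\right)} + \frac{4369}{-4416} = - \frac{3070}{\frac{1}{18} \left(-95 + 19 + 15\right)} + 4369 \left(- \frac{1}{4416}\right) = - \frac{3070}{\frac{1}{18} \left(-61\right)} - \frac{4369}{4416} = - \frac{3070}{- \frac{61}{18}} - \frac{4369}{4416} = \left(-3070\right) \left(- \frac{18}{61}\right) - \frac{4369}{4416} = \frac{55260}{61} - \frac{4369}{4416} = \frac{243761651}{269376}$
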